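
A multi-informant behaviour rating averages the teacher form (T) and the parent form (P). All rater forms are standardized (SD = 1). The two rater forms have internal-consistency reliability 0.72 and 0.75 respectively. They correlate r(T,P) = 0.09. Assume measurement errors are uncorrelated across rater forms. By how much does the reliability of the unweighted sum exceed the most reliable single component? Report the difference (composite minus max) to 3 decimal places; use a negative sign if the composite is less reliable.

Var(sum) = 2 + 0.18 = 2.18; true-score variance = 1.47 + 0.18 = 1.65; composite reliability = 0.7569.
Max component reliability = 0.7500.
Difference = 0.7569 − 0.7500 = 0.007.

0.007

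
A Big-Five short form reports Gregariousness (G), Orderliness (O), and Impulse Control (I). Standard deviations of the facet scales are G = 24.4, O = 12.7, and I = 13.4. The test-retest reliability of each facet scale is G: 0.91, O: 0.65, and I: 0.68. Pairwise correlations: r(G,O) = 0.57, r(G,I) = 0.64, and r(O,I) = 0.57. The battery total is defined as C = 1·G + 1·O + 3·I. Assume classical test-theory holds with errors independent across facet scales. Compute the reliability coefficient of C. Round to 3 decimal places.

0.863

Var(C) = 24.4² + 12.7² + 3²·13.4² + 2·[24.4·12.7·0.57 + 3·24.4·13.4·0.64 + 3·12.7·13.4·0.57] = 2372.69 + 2190.81 = 4563.5.
Because errors are independent across components, Cov(Tᵢ,Tⱼ) = Cov(Xᵢ,Xⱼ); the off-diagonal part of the true-score variance is the same as above.
True-score variance = [24.4²·0.91 + 12.7²·0.65 + 3²·13.4²·0.68] + 2190.81 = 1745.52 + 2190.81 = 3936.33.
Reliability = 3936.33 / 4563.5 = 0.863.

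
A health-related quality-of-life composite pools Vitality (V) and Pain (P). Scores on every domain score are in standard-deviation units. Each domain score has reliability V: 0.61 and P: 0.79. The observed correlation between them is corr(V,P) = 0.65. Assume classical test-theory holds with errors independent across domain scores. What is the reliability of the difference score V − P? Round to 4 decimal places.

Var(V−P) = 1 + 1 − 2·0.65 = 2 − 1.3 = 0.7.
With uncorrelated errors the cross-covariances are all true-score covariance, so they carry over unchanged; only the diagonal terms shrink to ρᵢσᵢ².
True-score variance = [0.61 + 0.79] − 1.3 = 1.4 − 1.3 = 0.1.
Reliability = 0.1 / 0.7 = 0.1429.

0.1429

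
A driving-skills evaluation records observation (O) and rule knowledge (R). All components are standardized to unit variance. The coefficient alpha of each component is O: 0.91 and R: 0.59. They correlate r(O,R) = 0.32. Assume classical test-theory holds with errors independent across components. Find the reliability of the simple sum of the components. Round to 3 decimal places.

Var(O+R) = 2 + 2·[0.32] = 2 + 0.64 = 2.64.
Under uncorrelated errors the observed covariances equal the true-score covariances, so only the own-variance terms attenuate.
True-score variance = [0.91 + 0.59] + 0.64 = 1.5 + 0.64 = 2.14.
Reliability = 2.14 / 2.64 = 0.811.

0.811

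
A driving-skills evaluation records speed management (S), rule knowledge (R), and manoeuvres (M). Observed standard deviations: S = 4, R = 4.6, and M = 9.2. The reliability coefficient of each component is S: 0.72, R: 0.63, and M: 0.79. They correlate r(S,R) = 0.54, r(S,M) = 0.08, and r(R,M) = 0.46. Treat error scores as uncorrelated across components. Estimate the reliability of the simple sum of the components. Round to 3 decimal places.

0.839

Var(S+R+M) = 4² + 4.6² + 9.2² + 2·[4·4.6·0.54 + 4·9.2·0.08 + 4.6·9.2·0.46] = 121.8 + 64.6944 = 186.494.
Because errors are independent across components, Cov(Tᵢ,Tⱼ) = Cov(Xᵢ,Xⱼ); the off-diagonal part of the true-score variance is the same as above.
True-score variance = [4²·0.72 + 4.6²·0.63 + 9.2²·0.79] + 64.6944 = 91.7164 + 64.6944 = 156.411.
Reliability = 156.411 / 186.494 = 0.839.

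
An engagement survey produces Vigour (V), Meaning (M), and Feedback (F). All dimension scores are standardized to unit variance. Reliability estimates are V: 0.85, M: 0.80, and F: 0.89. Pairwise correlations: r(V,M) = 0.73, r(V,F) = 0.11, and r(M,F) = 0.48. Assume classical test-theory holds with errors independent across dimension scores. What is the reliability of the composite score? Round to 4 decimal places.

0.9184

Var(V+M+F) = 3 + 2·[0.73 + 0.11 + 0.48] = 3 + 2.64 = 5.64.
Under uncorrelated errors the observed covariances equal the true-score covariances, so only the own-variance terms attenuate.
True-score variance = [0.85 + 0.80 + 0.89] + 2.64 = 2.54 + 2.64 = 5.18.
Reliability = 5.18 / 5.64 = 0.9184.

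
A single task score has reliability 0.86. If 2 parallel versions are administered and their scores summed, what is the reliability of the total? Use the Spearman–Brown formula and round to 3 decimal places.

ρ_k = kρ / (1 + (k−1)ρ) = 2·0.86 / (1 + 1·0.86) = 1.720 / 1.860 = 0.925.

0.925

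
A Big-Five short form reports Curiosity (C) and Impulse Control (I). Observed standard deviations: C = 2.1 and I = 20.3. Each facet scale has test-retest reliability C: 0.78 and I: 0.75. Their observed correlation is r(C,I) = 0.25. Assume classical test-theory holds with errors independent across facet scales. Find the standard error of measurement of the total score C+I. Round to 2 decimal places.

Var(total) = 416.5 + 21.315 = 437.815.
True-score variance = 312.507 + 21.315 = 333.822, so reliability = 0.7625.
Error variance = 437.815 − 333.822 = 103.993; SEM = √103.993 = 10.20.

10.20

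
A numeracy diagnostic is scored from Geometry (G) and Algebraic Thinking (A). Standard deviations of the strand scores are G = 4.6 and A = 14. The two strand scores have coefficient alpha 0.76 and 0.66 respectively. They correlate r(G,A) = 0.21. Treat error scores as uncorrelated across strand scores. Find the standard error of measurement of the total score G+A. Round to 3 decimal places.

Var(total) = 217.16 + 27.048 = 244.208.
True-score variance = 145.442 + 27.048 = 172.49, so reliability = 0.7063.
Error variance = 244.208 − 172.49 = 71.7184; SEM = √71.7184 = 8.469.

8.469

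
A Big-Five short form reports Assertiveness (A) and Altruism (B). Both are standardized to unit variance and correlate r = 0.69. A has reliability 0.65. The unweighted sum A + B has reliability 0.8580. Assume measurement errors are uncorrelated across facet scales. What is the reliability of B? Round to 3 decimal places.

0.870

Var(A+B) = 2 + 2·0.69 = 3.380.
True-score variance = ρ_A + ρ_B + 2·0.69, so 0.8580 = (0.65 + ρ_B + 1.38) / 3.380.
ρ_B = 0.8580·3.380 − 0.65 − 1.38 = 0.870.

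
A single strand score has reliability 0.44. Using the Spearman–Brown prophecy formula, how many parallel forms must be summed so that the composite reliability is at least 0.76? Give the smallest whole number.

k ≥ ρ*(1−ρ₁)/(ρ₁(1−ρ*)) = 0.76·0.56 / (0.44·0.24) = 4.030.
Smallest integer k = 5.

5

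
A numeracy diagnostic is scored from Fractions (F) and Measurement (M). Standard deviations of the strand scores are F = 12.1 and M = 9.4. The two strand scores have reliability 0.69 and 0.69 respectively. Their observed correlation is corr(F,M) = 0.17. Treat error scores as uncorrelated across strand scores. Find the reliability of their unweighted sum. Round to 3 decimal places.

0.734

Var(F+M) = 12.1² + 9.4² + 2·[12.1·9.4·0.17] = 234.77 + 38.6716 = 273.442.
With uncorrelated errors the cross-covariances are all true-score covariance, so they carry over unchanged; only the diagonal terms shrink to ρᵢσᵢ².
True-score variance = [12.1²·0.69 + 9.4²·0.69] + 38.6716 = 161.991 + 38.6716 = 200.663.
Reliability = 200.663 / 273.442 = 0.734.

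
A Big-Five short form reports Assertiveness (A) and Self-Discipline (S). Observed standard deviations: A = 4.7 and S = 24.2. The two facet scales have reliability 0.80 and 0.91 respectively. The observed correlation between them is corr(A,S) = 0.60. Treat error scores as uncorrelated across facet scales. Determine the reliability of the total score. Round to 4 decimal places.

0.9232

Var(A+S) = 4.7² + 24.2² + 2·[4.7·24.2·0.60] = 607.73 + 136.488 = 744.218.
Because errors are independent across components, Cov(Tᵢ,Tⱼ) = Cov(Xᵢ,Xⱼ); the off-diagonal part of the true-score variance is the same as above.
True-score variance = [4.7²·0.80 + 24.2²·0.91] + 136.488 = 550.604 + 136.488 = 687.092.
Reliability = 687.092 / 744.218 = 0.9232.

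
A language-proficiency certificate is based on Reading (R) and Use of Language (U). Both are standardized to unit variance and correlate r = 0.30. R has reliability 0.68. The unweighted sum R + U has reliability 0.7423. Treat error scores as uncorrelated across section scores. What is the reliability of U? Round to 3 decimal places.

0.650

Var(R+U) = 2 + 2·0.30 = 2.600.
True-score variance = ρ_R + ρ_U + 2·0.30, so 0.7423 = (0.68 + ρ_U + 0.60) / 2.600.
ρ_U = 0.7423·2.600 − 0.68 − 0.60 = 0.650.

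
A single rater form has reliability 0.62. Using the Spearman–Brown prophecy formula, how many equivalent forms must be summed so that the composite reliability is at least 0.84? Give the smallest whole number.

k ≥ ρ*(1−ρ₁)/(ρ₁(1−ρ*)) = 0.84·0.38 / (0.62·0.16) = 3.218.
Smallest integer k = 4.

4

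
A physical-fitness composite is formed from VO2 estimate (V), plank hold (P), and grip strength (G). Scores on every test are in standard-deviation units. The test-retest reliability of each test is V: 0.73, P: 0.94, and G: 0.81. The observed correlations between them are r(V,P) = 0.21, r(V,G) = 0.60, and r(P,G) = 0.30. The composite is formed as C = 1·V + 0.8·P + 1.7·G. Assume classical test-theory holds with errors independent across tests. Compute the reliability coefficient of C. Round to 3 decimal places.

0.889

Var(C) = 1 + 0.8² + 1.7² + 2·[0.8·0.21 + 1.7·0.60 + 1.36·0.30] = 4.53 + 3.192 = 7.722.
Under uncorrelated errors the observed covariances equal the true-score covariances, so only the own-variance terms attenuate.
True-score variance = [0.73 + 0.8²·0.94 + 1.7²·0.81] + 3.192 = 3.6725 + 3.192 = 6.8645.
Reliability = 6.8645 / 7.722 = 0.889.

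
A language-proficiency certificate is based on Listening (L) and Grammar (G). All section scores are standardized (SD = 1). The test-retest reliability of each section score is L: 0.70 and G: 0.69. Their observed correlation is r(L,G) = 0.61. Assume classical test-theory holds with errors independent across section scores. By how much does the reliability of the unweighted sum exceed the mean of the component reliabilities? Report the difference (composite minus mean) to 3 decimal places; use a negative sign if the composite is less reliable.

Var(sum) = 2 + 1.22 = 3.22; true-score variance = 1.39 + 1.22 = 2.61; composite reliability = 0.8106.
Mean component reliability = 0.6950.
Difference = 0.8106 − 0.6950 = 0.116.

0.116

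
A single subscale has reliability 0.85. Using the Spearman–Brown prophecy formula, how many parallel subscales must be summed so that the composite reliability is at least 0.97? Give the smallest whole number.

6

k ≥ ρ*(1−ρ₁)/(ρ₁(1−ρ*)) = 0.97·0.15 / (0.85·0.03) = 5.706.
Smallest integer k = 6.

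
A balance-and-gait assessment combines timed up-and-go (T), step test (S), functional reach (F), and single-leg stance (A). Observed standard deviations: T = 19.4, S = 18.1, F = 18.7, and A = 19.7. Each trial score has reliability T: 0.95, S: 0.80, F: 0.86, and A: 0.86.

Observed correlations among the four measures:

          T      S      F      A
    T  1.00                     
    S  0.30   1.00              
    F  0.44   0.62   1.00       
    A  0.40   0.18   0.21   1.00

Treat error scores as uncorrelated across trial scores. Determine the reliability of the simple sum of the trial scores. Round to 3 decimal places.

0.937

Var(T+S+F+A) = 19.4² + 18.1² + 18.7² + 19.7² + 2·[19.4·18.1·0.30 + 19.4·18.7·0.44 + 19.4·19.7·0.40 + 18.1·18.7·0.62 + 18.1·19.7·0.18 + 18.7·19.7·0.21] = 1441.75 + 1538.47 = 2980.22.
Because errors are independent across components, Cov(Tᵢ,Tⱼ) = Cov(Xᵢ,Xⱼ); the off-diagonal part of the true-score variance is the same as above.
True-score variance = [19.4²·0.95 + 18.1²·0.80 + 18.7²·0.86 + 19.7²·0.86] + 1538.47 = 1254.12 + 1538.47 = 2792.59.
Reliability = 2792.59 / 2980.22 = 0.937.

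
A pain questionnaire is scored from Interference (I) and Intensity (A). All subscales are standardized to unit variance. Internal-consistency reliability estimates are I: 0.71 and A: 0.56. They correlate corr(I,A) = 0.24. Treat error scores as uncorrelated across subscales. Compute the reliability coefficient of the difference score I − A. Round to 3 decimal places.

0.520

Var(I−A) = 1 + 1 − 2·0.24 = 2 − 0.48 = 1.52.
With uncorrelated errors the cross-covariances are all true-score covariance, so they carry over unchanged; only the diagonal terms shrink to ρᵢσᵢ².
True-score variance = [0.71 + 0.56] − 0.48 = 1.27 − 0.48 = 0.79.
Reliability = 0.79 / 1.52 = 0.520.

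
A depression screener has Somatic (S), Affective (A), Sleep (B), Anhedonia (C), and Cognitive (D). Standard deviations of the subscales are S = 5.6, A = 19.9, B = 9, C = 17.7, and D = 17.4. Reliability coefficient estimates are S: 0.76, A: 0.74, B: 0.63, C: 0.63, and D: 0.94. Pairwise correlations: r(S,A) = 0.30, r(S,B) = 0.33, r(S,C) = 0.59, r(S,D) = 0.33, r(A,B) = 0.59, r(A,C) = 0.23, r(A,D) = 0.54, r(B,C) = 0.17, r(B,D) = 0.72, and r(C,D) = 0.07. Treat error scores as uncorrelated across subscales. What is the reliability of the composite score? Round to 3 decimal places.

Var(S+A+B+C+D) = 5.6² + 19.9² + 9² + 17.7² + 17.4² + 2·[5.6·19.9·0.30 + 5.6·9·0.33 + 5.6·17.7·0.59 + 5.6·17.4·0.33 + 19.9·9·0.59 + 19.9·17.7·0.23 + 19.9·17.4·0.54 + 9·17.7·0.17 + 9·17.4·0.72 + 17.7·17.4·0.07] = 1124.42 + 1351.51 = 2475.93.
With uncorrelated errors the cross-covariances are all true-score covariance, so they carry over unchanged; only the diagonal terms shrink to ρᵢσᵢ².
True-score variance = [5.6²·0.76 + 19.9²·0.74 + 9²·0.63 + 17.7²·0.63 + 17.4²·0.94] + 1351.51 = 849.878 + 1351.51 = 2201.39.
Reliability = 2201.39 / 2475.93 = 0.889.

0.889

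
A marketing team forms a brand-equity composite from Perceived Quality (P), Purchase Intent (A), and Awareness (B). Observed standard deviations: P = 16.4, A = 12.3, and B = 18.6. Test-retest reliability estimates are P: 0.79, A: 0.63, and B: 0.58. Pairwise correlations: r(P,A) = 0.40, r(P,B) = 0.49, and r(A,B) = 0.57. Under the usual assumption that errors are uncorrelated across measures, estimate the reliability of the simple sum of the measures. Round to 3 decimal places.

Var(P+A+B) = 16.4² + 12.3² + 18.6² + 2·[16.4·12.3·0.40 + 16.4·18.6·0.49 + 12.3·18.6·0.57] = 766.21 + 721.124 = 1487.33.
With uncorrelated errors the cross-covariances are all true-score covariance, so they carry over unchanged; only the diagonal terms shrink to ρᵢσᵢ².
True-score variance = [16.4²·0.79 + 12.3²·0.63 + 18.6²·0.58] + 721.124 = 508.448 + 721.124 = 1229.57.
Reliability = 1229.57 / 1487.33 = 0.827.

0.827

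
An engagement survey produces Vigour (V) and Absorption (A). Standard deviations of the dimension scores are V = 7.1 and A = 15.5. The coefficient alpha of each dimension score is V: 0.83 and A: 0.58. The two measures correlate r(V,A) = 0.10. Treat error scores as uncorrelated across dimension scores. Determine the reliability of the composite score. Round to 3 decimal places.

Var(V+A) = 7.1² + 15.5² + 2·[7.1·15.5·0.10] = 290.66 + 22.01 = 312.67.
With uncorrelated errors the cross-covariances are all true-score covariance, so they carry over unchanged; only the diagonal terms shrink to ρᵢσᵢ².
True-score variance = [7.1²·0.83 + 15.5²·0.58] + 22.01 = 181.185 + 22.01 = 203.195.
Reliability = 203.195 / 312.67 = 0.650.

0.650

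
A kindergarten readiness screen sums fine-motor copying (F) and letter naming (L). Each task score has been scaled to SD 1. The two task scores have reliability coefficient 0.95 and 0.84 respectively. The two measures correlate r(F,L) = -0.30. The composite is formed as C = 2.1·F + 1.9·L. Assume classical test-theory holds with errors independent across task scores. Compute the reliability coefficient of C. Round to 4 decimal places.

0.8581

Var(C) = 2.1² + 1.9² + 2·[3.99·(-0.30)] = 8.02 − 2.394 = 5.626.
With uncorrelated errors the cross-covariances are all true-score covariance, so they carry over unchanged; only the diagonal terms shrink to ρᵢσᵢ².
True-score variance = [2.1²·0.95 + 1.9²·0.84] − 2.394 = 7.2219 − 2.394 = 4.8279.
Reliability = 4.8279 / 5.626 = 0.8581.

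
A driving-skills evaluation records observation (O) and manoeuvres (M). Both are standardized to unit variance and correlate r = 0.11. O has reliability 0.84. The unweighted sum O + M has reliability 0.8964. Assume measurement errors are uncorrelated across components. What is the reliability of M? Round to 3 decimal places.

0.930

Var(O+M) = 2 + 2·0.11 = 2.220.
True-score variance = ρ_O + ρ_M + 2·0.11, so 0.8964 = (0.84 + ρ_M + 0.22) / 2.220.
ρ_M = 0.8964·2.220 − 0.84 − 0.22 = 0.930.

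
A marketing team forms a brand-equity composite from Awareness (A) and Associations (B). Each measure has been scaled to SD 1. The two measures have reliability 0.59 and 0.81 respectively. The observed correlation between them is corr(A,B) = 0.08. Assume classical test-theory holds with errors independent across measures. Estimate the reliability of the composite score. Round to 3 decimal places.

0.722

Var(A+B) = 2 + 2·[0.08] = 2 + 0.16 = 2.16.
With uncorrelated errors the cross-covariances are all true-score covariance, so they carry over unchanged; only the diagonal terms shrink to ρᵢσᵢ².
True-score variance = [0.59 + 0.81] + 0.16 = 1.4 + 0.16 = 1.56.
Reliability = 1.56 / 2.16 = 0.722.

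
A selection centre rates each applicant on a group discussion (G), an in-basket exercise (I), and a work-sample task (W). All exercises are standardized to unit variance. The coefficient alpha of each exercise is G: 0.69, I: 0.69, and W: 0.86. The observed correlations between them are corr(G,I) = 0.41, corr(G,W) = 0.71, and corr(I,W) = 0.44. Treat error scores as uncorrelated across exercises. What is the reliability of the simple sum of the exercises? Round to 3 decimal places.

0.876

Var(G+I+W) = 3 + 2·[0.41 + 0.71 + 0.44] = 3 + 3.12 = 6.12.
With uncorrelated errors the cross-covariances are all true-score covariance, so they carry over unchanged; only the diagonal terms shrink to ρᵢσᵢ².
True-score variance = [0.69 + 0.69 + 0.86] + 3.12 = 2.24 + 3.12 = 5.36.
Reliability = 5.36 / 6.12 = 0.876.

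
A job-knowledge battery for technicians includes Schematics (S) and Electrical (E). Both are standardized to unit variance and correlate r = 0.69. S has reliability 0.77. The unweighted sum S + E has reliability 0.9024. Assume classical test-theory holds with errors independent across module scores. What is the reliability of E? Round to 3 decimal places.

Var(S+E) = 2 + 2·0.69 = 3.380.
True-score variance = ρ_S + ρ_E + 2·0.69, so 0.9024 = (0.77 + ρ_E + 1.38) / 3.380.
ρ_E = 0.9024·3.380 − 0.77 − 1.38 = 0.900.

0.900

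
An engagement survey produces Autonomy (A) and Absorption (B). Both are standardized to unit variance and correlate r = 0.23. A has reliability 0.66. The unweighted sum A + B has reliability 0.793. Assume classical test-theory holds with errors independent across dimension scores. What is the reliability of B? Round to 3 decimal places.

Var(A+B) = 2 + 2·0.23 = 2.460.
True-score variance = ρ_A + ρ_B + 2·0.23, so 0.793 = (0.66 + ρ_B + 0.46) / 2.460.
ρ_B = 0.793·2.460 − 0.66 − 0.46 = 0.831.

0.831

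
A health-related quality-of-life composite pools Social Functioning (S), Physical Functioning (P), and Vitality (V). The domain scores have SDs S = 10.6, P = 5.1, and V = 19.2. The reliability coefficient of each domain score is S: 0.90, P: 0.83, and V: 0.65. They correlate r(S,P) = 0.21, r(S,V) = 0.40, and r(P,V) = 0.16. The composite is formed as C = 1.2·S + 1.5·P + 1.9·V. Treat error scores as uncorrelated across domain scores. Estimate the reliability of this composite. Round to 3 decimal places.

Var(C) = 1.2²·10.6² + 1.5²·5.1² + 1.9²·19.2² + 2·[1.8·10.6·5.1·0.21 + 2.28·10.6·19.2·0.40 + 2.85·5.1·19.2·0.16] = 1551.11 + 501.393 = 2052.5.
Under uncorrelated errors the observed covariances equal the true-score covariances, so only the own-variance terms attenuate.
True-score variance = [1.2²·10.6²·0.90 + 1.5²·5.1²·0.83 + 1.9²·19.2²·0.65] + 501.393 = 1059.21 + 501.393 = 1560.6.
Reliability = 1560.6 / 2052.5 = 0.760.

0.760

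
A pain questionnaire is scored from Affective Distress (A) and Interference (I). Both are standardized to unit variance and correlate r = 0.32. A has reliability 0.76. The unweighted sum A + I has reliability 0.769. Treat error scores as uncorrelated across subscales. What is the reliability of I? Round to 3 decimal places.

Var(A+I) = 2 + 2·0.32 = 2.640.
True-score variance = ρ_A + ρ_I + 2·0.32, so 0.769 = (0.76 + ρ_I + 0.64) / 2.640.
ρ_I = 0.769·2.640 − 0.76 − 0.64 = 0.630.

0.630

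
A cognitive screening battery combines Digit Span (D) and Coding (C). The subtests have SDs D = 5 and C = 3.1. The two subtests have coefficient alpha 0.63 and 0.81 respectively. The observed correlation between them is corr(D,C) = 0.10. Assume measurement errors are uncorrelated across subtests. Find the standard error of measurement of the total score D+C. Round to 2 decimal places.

Var(total) = 34.61 + 3.1 = 37.71.
True-score variance = 23.5341 + 3.1 = 26.6341, so reliability = 0.7063.
Error variance = 37.71 − 26.6341 = 11.0759; SEM = √11.0759 = 3.33.

3.33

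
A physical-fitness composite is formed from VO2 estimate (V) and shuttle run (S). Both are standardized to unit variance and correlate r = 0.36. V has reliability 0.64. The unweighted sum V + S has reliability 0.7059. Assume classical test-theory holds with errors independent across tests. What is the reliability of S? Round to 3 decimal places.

0.560

Var(V+S) = 2 + 2·0.36 = 2.720.
True-score variance = ρ_V + ρ_S + 2·0.36, so 0.7059 = (0.64 + ρ_S + 0.72) / 2.720.
ρ_S = 0.7059·2.720 − 0.64 − 0.72 = 0.560.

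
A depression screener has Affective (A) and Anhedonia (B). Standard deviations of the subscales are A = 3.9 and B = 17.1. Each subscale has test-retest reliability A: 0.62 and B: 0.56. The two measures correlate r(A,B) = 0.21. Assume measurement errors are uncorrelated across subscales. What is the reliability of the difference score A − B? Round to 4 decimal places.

0.5192

Var(A−B) = 3.9² + 17.1² − 2·3.9·17.1·0.21 = 307.62 − 28.0098 = 279.61.
Because errors are independent across components, Cov(Tᵢ,Tⱼ) = Cov(Xᵢ,Xⱼ); the off-diagonal part of the true-score variance is the same as above.
True-score variance = [3.9²·0.62 + 17.1²·0.56] − 28.0098 = 173.18 − 28.0098 = 145.17.
Reliability = 145.17 / 279.61 = 0.5192.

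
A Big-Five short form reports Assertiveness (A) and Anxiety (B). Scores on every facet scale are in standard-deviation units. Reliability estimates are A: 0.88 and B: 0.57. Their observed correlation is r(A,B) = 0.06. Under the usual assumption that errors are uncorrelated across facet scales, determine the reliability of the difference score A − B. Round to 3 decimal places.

0.707

Var(A−B) = 1 + 1 − 2·0.06 = 2 − 0.12 = 1.88.
Under uncorrelated errors the observed covariances equal the true-score covariances, so only the own-variance terms attenuate.
True-score variance = [0.88 + 0.57] − 0.12 = 1.45 − 0.12 = 1.33.
Reliability = 1.33 / 1.88 = 0.707.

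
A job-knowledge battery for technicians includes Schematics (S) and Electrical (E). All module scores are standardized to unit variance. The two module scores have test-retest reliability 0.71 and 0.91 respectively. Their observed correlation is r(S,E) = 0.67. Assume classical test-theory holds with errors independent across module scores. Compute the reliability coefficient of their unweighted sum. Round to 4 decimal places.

0.8862

Var(S+E) = 2 + 2·[0.67] = 2 + 1.34 = 3.34.
Because errors are independent across components, Cov(Tᵢ,Tⱼ) = Cov(Xᵢ,Xⱼ); the off-diagonal part of the true-score variance is the same as above.
True-score variance = [0.71 + 0.91] + 1.34 = 1.62 + 1.34 = 2.96.
Reliability = 2.96 / 3.34 = 0.8862.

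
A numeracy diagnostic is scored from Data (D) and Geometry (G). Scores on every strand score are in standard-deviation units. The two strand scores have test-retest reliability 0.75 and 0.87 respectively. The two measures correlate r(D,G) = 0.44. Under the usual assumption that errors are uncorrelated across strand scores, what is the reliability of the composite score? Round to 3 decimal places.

0.868

Var(D+G) = 2 + 2·[0.44] = 2 + 0.88 = 2.88.
With uncorrelated errors the cross-covariances are all true-score covariance, so they carry over unchanged; only the diagonal terms shrink to ρᵢσᵢ².
True-score variance = [0.75 + 0.87] + 0.88 = 1.62 + 0.88 = 2.5.
Reliability = 2.5 / 2.88 = 0.868.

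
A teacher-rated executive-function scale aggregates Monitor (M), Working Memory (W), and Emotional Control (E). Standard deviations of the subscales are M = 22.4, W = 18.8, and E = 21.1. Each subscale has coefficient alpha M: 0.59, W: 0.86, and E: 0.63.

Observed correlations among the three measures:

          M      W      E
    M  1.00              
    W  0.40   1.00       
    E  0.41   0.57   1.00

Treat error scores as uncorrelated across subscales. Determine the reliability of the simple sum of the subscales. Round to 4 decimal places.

0.8305

Var(M+W+E) = 22.4² + 18.8² + 21.1² + 2·[22.4·18.8·0.40 + 22.4·21.1·0.41 + 18.8·21.1·0.57] = 1300.41 + 1176.68 = 2477.09.
With uncorrelated errors the cross-covariances are all true-score covariance, so they carry over unchanged; only the diagonal terms shrink to ρᵢσᵢ².
True-score variance = [22.4²·0.59 + 18.8²·0.86 + 21.1²·0.63] + 1176.68 = 880.479 + 1176.68 = 2057.16.
Reliability = 2057.16 / 2477.09 = 0.8305.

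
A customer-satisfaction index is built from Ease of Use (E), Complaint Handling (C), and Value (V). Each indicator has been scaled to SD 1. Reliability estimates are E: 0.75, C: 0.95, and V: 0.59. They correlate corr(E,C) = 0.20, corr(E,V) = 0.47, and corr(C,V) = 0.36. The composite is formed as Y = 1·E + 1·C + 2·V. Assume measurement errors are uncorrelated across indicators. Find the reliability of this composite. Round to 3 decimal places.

Var(Y) = 1 + 1 + 2² + 2·[0.20 + 2·0.47 + 2·0.36] = 6 + 3.72 = 9.72.
Because errors are independent across components, Cov(Tᵢ,Tⱼ) = Cov(Xᵢ,Xⱼ); the off-diagonal part of the true-score variance is the same as above.
True-score variance = [0.75 + 0.95 + 2²·0.59] + 3.72 = 4.06 + 3.72 = 7.78.
Reliability = 7.78 / 9.72 = 0.800.

0.800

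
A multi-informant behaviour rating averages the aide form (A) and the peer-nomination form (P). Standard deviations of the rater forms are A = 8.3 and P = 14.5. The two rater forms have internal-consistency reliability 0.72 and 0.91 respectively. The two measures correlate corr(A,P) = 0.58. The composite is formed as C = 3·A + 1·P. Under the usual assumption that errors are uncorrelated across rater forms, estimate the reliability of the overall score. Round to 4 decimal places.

Var(C) = 3²·8.3² + 14.5² + 2·[3·8.3·14.5·0.58] = 830.26 + 418.818 = 1249.08.
Under uncorrelated errors the observed covariances equal the true-score covariances, so only the own-variance terms attenuate.
True-score variance = [3²·8.3²·0.72 + 14.5²·0.91] + 418.818 = 637.735 + 418.818 = 1056.55.
Reliability = 1056.55 / 1249.08 = 0.8459.

0.8459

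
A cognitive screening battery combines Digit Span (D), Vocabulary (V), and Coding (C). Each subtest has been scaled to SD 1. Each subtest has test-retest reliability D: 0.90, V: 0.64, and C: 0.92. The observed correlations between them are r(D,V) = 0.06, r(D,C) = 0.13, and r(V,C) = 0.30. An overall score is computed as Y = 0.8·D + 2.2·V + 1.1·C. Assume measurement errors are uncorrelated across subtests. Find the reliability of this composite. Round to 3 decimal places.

0.778

Var(Y) = 0.8² + 2.2² + 1.1² + 2·[1.76·0.06 + 0.88·0.13 + 2.42·0.30] = 6.69 + 1.892 = 8.582.
With uncorrelated errors the cross-covariances are all true-score covariance, so they carry over unchanged; only the diagonal terms shrink to ρᵢσᵢ².
True-score variance = [0.8²·0.90 + 2.2²·0.64 + 1.1²·0.92] + 1.892 = 4.7868 + 1.892 = 6.6788.
Reliability = 6.6788 / 8.582 = 0.778.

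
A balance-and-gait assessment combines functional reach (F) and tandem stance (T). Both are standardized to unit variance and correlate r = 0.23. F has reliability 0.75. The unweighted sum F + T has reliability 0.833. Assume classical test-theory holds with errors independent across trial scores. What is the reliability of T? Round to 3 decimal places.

0.839

Var(F+T) = 2 + 2·0.23 = 2.460.
True-score variance = ρ_F + ρ_T + 2·0.23, so 0.833 = (0.75 + ρ_T + 0.46) / 2.460.
ρ_T = 0.833·2.460 − 0.75 − 0.46 = 0.839.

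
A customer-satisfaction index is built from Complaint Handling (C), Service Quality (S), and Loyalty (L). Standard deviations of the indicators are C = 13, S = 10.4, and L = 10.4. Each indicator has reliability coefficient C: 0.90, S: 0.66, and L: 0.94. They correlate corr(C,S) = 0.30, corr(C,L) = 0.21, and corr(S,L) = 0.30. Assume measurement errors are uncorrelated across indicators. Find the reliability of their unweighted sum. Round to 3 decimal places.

0.898

Var(C+S+L) = 13² + 10.4² + 10.4² + 2·[13·10.4·0.30 + 13·10.4·0.21 + 10.4·10.4·0.30] = 385.32 + 202.8 = 588.12.
With uncorrelated errors the cross-covariances are all true-score covariance, so they carry over unchanged; only the diagonal terms shrink to ρᵢσᵢ².
True-score variance = [13²·0.90 + 10.4²·0.66 + 10.4²·0.94] + 202.8 = 325.156 + 202.8 = 527.956.
Reliability = 527.956 / 588.12 = 0.898.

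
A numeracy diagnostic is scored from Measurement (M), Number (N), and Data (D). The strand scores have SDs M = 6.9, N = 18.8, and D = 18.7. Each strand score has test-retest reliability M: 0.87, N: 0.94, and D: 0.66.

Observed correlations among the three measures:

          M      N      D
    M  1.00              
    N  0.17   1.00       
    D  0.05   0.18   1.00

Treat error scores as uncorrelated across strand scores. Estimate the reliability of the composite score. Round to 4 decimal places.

0.8434

Var(M+N+D) = 6.9² + 18.8² + 18.7² + 2·[6.9·18.8·0.17 + 6.9·18.7·0.05 + 18.8·18.7·0.18] = 750.74 + 183.569 = 934.309.
Under uncorrelated errors the observed covariances equal the true-score covariances, so only the own-variance terms attenuate.
True-score variance = [6.9²·0.87 + 18.8²·0.94 + 18.7²·0.66] + 183.569 = 604.45 + 183.569 = 788.019.
Reliability = 788.019 / 934.309 = 0.8434.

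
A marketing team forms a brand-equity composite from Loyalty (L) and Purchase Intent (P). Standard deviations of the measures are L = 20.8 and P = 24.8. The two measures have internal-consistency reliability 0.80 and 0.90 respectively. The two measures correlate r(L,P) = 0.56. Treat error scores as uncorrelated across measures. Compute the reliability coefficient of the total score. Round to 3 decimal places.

Var(L+P) = 20.8² + 24.8² + 2·[20.8·24.8·0.56] = 1047.68 + 577.741 = 1625.42.
With uncorrelated errors the cross-covariances are all true-score covariance, so they carry over unchanged; only the diagonal terms shrink to ρᵢσᵢ².
True-score variance = [20.8²·0.80 + 24.8²·0.90] + 577.741 = 899.648 + 577.741 = 1477.39.
Reliability = 1477.39 / 1625.42 = 0.909.

0.909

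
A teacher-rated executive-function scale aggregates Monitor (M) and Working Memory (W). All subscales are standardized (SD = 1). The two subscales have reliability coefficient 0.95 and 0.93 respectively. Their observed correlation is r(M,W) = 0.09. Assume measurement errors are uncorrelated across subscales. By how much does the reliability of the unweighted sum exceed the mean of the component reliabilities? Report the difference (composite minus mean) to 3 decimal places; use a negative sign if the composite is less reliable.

0.005

Var(sum) = 2 + 0.18 = 2.18; true-score variance = 1.88 + 0.18 = 2.06; composite reliability = 0.9450.
Mean component reliability = 0.9400.
Difference = 0.9450 − 0.9400 = 0.005.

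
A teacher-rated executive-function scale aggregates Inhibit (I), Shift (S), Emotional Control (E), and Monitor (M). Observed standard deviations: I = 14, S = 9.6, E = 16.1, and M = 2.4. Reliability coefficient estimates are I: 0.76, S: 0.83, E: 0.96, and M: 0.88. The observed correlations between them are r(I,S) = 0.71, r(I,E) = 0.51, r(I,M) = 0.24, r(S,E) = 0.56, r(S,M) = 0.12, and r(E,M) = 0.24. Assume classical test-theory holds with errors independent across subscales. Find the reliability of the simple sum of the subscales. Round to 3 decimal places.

Var(I+S+E+M) = 14² + 9.6² + 16.1² + 2.4² + 2·[14·9.6·0.71 + 14·16.1·0.51 + 14·2.4·0.24 + 9.6·16.1·0.56 + 9.6·2.4·0.12 + 16.1·2.4·0.24] = 553.13 + 634.068 = 1187.2.
With uncorrelated errors the cross-covariances are all true-score covariance, so they carry over unchanged; only the diagonal terms shrink to ρᵢσᵢ².
True-score variance = [14²·0.76 + 9.6²·0.83 + 16.1²·0.96 + 2.4²·0.88] + 634.068 = 479.363 + 634.068 = 1113.43.
Reliability = 1113.43 / 1187.2 = 0.938.

0.938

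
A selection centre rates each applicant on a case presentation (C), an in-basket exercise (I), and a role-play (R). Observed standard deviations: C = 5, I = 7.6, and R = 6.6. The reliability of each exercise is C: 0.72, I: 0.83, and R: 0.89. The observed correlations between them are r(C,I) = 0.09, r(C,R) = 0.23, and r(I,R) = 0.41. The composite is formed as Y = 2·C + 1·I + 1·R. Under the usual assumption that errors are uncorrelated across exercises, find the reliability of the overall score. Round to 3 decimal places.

Var(Y) = 2²·5² + 7.6² + 6.6² + 2·[2·5·7.6·0.09 + 2·5·6.6·0.23 + 7.6·6.6·0.41] = 201.32 + 85.1712 = 286.491.
With uncorrelated errors the cross-covariances are all true-score covariance, so they carry over unchanged; only the diagonal terms shrink to ρᵢσᵢ².
True-score variance = [2²·5²·0.72 + 7.6²·0.83 + 6.6²·0.89] + 85.1712 = 158.709 + 85.1712 = 243.88.
Reliability = 243.88 / 286.491 = 0.851.

0.851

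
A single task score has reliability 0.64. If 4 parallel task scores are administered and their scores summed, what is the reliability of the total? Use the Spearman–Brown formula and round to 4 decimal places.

ρ_k = kρ / (1 + (k−1)ρ) = 4·0.64 / (1 + 3·0.64) = 2.560 / 2.920 = 0.8767.

0.8767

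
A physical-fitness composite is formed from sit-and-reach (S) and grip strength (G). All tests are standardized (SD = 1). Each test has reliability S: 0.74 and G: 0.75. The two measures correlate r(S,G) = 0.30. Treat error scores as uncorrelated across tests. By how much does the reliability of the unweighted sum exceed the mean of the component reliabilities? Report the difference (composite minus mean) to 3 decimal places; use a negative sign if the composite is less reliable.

0.059

Var(sum) = 2 + 0.6 = 2.6; true-score variance = 1.49 + 0.6 = 2.09; composite reliability = 0.8038.
Mean component reliability = 0.7450.
Difference = 0.8038 − 0.7450 = 0.059.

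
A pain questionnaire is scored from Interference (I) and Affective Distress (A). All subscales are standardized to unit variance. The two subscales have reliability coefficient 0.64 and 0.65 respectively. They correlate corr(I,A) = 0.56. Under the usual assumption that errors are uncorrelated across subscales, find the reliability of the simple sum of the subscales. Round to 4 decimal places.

0.7724

Var(I+A) = 2 + 2·[0.56] = 2 + 1.12 = 3.12.
Because errors are independent across components, Cov(Tᵢ,Tⱼ) = Cov(Xᵢ,Xⱼ); the off-diagonal part of the true-score variance is the same as above.
True-score variance = [0.64 + 0.65] + 1.12 = 1.29 + 1.12 = 2.41.
Reliability = 2.41 / 3.12 = 0.7724.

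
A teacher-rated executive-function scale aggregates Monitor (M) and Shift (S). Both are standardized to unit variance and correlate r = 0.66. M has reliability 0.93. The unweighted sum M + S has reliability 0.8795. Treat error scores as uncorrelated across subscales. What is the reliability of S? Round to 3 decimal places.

Var(M+S) = 2 + 2·0.66 = 3.320.
True-score variance = ρ_M + ρ_S + 2·0.66, so 0.8795 = (0.93 + ρ_S + 1.32) / 3.320.
ρ_S = 0.8795·3.320 − 0.93 − 1.32 = 0.670.

0.670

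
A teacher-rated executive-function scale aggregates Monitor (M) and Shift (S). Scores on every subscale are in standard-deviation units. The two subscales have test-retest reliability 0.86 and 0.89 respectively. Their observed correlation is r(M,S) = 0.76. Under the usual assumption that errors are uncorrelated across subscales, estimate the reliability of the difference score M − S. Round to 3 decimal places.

0.479

Var(M−S) = 1 + 1 − 2·0.76 = 2 − 1.52 = 0.48.
Under uncorrelated errors the observed covariances equal the true-score covariances, so only the own-variance terms attenuate.
True-score variance = [0.86 + 0.89] − 1.52 = 1.75 − 1.52 = 0.23.
Reliability = 0.23 / 0.48 = 0.479.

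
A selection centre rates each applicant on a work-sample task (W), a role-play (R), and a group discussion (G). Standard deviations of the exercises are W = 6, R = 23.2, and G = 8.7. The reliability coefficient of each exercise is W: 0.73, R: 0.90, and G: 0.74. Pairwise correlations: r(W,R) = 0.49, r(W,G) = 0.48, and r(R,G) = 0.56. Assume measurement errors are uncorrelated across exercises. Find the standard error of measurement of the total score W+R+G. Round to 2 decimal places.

Var(total) = 649.93 + 412.589 = 1062.52.
True-score variance = 566.707 + 412.589 = 979.295, so reliability = 0.9217.
Error variance = 1062.52 − 979.295 = 83.2234; SEM = √83.2234 = 9.12.

9.12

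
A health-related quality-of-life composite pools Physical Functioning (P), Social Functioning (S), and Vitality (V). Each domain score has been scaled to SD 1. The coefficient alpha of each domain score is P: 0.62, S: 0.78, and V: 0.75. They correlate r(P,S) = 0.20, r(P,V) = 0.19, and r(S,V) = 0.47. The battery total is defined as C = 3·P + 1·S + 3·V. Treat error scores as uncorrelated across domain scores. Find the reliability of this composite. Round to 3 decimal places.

Var(C) = 3² + 1 + 3² + 2·[3·0.20 + 9·0.19 + 3·0.47] = 19 + 7.44 = 26.44.
With uncorrelated errors the cross-covariances are all true-score covariance, so they carry over unchanged; only the diagonal terms shrink to ρᵢσᵢ².
True-score variance = [3²·0.62 + 0.78 + 3²·0.75] + 7.44 = 13.11 + 7.44 = 20.55.
Reliability = 20.55 / 26.44 = 0.777.

0.777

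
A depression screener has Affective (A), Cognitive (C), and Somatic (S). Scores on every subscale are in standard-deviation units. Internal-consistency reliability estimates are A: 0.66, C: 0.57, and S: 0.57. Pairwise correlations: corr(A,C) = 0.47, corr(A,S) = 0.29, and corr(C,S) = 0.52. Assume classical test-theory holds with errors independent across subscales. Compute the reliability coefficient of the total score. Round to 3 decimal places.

0.784

Var(A+C+S) = 3 + 2·[0.47 + 0.29 + 0.52] = 3 + 2.56 = 5.56.
Because errors are independent across components, Cov(Tᵢ,Tⱼ) = Cov(Xᵢ,Xⱼ); the off-diagonal part of the true-score variance is the same as above.
True-score variance = [0.66 + 0.57 + 0.57] + 2.56 = 1.8 + 2.56 = 4.36.
Reliability = 4.36 / 5.56 = 0.784.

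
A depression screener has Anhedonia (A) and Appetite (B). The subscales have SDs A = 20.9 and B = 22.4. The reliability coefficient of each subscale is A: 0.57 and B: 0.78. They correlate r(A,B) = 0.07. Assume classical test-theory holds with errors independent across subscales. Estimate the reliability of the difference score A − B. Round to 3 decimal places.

0.658

Var(A−B) = 20.9² + 22.4² − 2·20.9·22.4·0.07 = 938.57 − 65.5424 = 873.028.
With uncorrelated errors the cross-covariances are all true-score covariance, so they carry over unchanged; only the diagonal terms shrink to ρᵢσᵢ².
True-score variance = [20.9²·0.57 + 22.4²·0.78] − 65.5424 = 640.354 − 65.5424 = 574.812.
Reliability = 574.812 / 873.028 = 0.658.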